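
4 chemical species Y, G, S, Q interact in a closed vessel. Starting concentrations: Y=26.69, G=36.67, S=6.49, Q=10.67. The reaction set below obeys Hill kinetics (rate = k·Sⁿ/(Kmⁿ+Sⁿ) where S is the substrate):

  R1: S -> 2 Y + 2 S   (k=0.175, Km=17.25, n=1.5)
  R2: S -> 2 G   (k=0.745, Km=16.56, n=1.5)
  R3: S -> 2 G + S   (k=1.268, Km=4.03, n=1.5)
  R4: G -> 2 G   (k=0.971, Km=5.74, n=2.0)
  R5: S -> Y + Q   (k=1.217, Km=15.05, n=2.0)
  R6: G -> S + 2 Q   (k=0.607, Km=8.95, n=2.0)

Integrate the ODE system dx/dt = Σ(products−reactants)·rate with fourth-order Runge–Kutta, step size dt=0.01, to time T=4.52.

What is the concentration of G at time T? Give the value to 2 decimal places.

G at T = 47.81

RK4 with dt=0.01: 452 steps to T=4.52. Trajectory (selected grid times):
t=0.00: Y=26.69 G=36.67 S=6.49 Q=10.67
t=0.50: Y=26.82 G=37.86 S=6.62 Q=11.34
t=1.00: Y=26.95 G=39.06 S=6.75 Q=12.02
t=1.51: Y=27.10 G=40.30 S=6.88 Q=12.71
t=2.01: Y=27.24 G=41.53 S=7.00 Q=13.40
t=2.51: Y=27.38 G=42.76 S=7.12 Q=14.09
t=3.01: Y=27.53 G=44.01 S=7.23 Q=14.78
t=3.52: Y=27.69 G=45.28 S=7.34 Q=15.50
t=4.02: Y=27.85 G=46.54 S=7.45 Q=16.20
t=4.52: Y=28.01 G=47.81 S=7.56 Q=16.91
Read off G at T=4.52: 47.81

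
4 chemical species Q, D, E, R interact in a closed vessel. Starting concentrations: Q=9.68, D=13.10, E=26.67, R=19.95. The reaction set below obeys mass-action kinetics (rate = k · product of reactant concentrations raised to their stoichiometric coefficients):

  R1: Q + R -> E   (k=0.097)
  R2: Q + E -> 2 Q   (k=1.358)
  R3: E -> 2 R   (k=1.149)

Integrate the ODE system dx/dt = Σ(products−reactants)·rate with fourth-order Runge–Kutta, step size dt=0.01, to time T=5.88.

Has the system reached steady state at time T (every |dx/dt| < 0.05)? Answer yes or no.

Steady state at T: yes

RK4 with dt=0.01: 588 steps to T=5.88. Trajectory (selected grid times):
t=0.00: Q=9.68 D=13.10 E=26.67 R=19.95
t=0.65: Q=34.50 D=13.10 E=0.23 R=3.13
t=1.31: Q=34.63 D=13.10 E=0.03 R=0.38
t=1.96: Q=34.65 D=13.10 E=0.00 R=0.05
t=2.61: Q=34.65 D=13.10 E=0.00 R=0.01
t=3.27: Q=34.65 D=13.10 E=0.00 R=0.00
t=3.92: Q=34.65 D=13.10 E=0.00 R=0.00
t=4.57: Q=34.65 D=13.10 E=0.00 R=0.00
t=5.23: Q=34.65 D=13.10 E=0.00 R=0.00
t=5.88: Q=34.65 D=13.10 E=0.00 R=0.00
Rates at T: R1=0.0000, R2=0.0000, R3=0.0000
dx/dt at T (Σ net stoichiometry × rate): Q=+0.0000, D=+0.0000, E=-0.0000, R=-0.0000
Largest |dx/dt| is |-0.0000| (R) < 0.05 → steady.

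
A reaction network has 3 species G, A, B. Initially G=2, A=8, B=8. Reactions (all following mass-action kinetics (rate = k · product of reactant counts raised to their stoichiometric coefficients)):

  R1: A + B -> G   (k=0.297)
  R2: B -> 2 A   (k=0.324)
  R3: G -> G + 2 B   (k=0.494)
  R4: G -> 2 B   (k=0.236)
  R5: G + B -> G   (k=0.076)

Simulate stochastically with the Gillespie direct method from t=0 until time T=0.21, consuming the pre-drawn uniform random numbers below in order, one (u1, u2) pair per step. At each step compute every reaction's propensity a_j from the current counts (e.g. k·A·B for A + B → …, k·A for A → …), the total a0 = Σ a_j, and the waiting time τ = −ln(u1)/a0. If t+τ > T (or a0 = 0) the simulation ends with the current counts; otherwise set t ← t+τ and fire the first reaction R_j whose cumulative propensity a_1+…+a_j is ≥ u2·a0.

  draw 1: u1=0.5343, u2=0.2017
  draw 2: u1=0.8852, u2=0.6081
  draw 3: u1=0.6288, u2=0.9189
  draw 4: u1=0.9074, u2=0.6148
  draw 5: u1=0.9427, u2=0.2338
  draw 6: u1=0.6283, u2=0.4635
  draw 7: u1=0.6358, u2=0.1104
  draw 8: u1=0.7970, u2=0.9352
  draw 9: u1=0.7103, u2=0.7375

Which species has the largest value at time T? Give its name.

t=0.000: G=2 A=8 B=8
Draw 1: a1=19.008, a2=2.592, a3=0.988, a4=0.472, a5=1.216, a0=24.276; τ=−ln(0.5343)/24.276=0.026 → t=0.026; u2·a0=0.2017·24.276=4.896 ≤ a1=19.008 → R1 fires; G=3 A=7 B=7
Draw 2: a1=14.553, a2=2.268, a3=1.482, a4=0.708, a5=1.596, a0=20.607; τ=−ln(0.8852)/20.607=0.006 → t=0.032; u2·a0=0.6081·20.607=12.531 ≤ a1=14.553 → R1 fires; G=4 A=6 B=6
Draw 3: a1=10.692, a2=1.944, a3=1.976, a4=0.944, a5=1.824, a0=17.380; τ=−ln(0.6288)/17.380=0.027 → t=0.058; u2·a0=0.9189·17.380=15.970; a1+…+a4=15.556 < 15.970 ≤ a1+…+a5=17.380 → R5 fires; G=4 A=6 B=5
Draw 4: a1=8.910, a2=1.620, a3=1.976, a4=0.944, a5=1.520, a0=14.970; τ=−ln(0.9074)/14.970=0.006 → t=0.065; u2·a0=0.6148·14.970=9.204; a1=8.910 < 9.204 ≤ a1+a2=10.530 → R2 fires; G=4 A=8 B=4
Draw 5: a1=9.504, a2=1.296, a3=1.976, a4=0.944, a5=1.216, a0=14.936; τ=−ln(0.9427)/14.936=0.004 → t=0.069; u2·a0=0.2338·14.936=3.492 ≤ a1=9.504 → R1 fires; G=5 A=7 B=3
Draw 6: a1=6.237, a2=0.972, a3=2.470, a4=1.180, a5=1.140, a0=11.999; τ=−ln(0.6283)/11.999=0.039 → t=0.108; u2·a0=0.4635·11.999=5.562 ≤ a1=6.237 → R1 fires; G=6 A=6 B=2
Draw 7: a1=3.564, a2=0.648, a3=2.964, a4=1.416, a5=0.912, a0=9.504; τ=−ln(0.6358)/9.504=0.048 → t=0.155; u2·a0=0.1104·9.504=1.049 ≤ a1=3.564 → R1 fires; G=7 A=5 B=1
Draw 8: a1=1.485, a2=0.324, a3=3.458, a4=1.652, a5=0.532, a0=7.451; τ=−ln(0.7970)/7.451=0.030 → t=0.186; u2·a0=0.9352·7.451=6.968; a1+…+a4=6.919 < 6.968 ≤ a1+…+a5=7.451 → R5 fires; G=7 A=5 B=0
Draw 9: a1=0.000, a2=0.000, a3=3.458, a4=1.652, a5=0.000, a0=5.110; τ=−ln(0.7103)/5.110=0.067 → t=0.253 > T=0.21: stop.
At T=0.21: G=7 A=5 B=0; the largest is G.

Dominant species at T: G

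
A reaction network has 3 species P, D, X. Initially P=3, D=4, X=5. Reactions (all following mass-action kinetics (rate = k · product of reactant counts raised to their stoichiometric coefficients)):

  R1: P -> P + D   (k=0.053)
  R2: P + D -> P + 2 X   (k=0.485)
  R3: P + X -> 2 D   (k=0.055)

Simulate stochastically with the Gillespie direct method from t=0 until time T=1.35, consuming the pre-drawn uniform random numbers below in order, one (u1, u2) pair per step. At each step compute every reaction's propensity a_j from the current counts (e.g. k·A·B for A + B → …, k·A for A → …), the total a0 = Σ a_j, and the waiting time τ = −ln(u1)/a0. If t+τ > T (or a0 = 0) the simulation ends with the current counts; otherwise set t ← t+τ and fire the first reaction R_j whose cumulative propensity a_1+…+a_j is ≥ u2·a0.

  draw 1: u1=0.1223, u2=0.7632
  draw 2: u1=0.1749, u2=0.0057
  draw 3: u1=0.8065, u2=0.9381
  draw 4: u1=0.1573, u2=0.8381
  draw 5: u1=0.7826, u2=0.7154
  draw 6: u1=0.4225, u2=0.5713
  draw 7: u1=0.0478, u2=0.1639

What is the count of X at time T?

t=0.000: P=3 D=4 X=5
Draw 1: a1=0.159, a2=5.820, a3=0.825, a0=6.804; τ=−ln(0.1223)/6.804=0.309 → t=0.309; u2·a0=0.7632·6.804=5.193; a1=0.159 < 5.193 ≤ a1+a2=5.979 → R2 fires; P=3 D=3 X=7
Draw 2: a1=0.159, a2=4.365, a3=1.155, a0=5.679; τ=−ln(0.1749)/5.679=0.307 → t=0.616; u2·a0=0.0057·5.679=0.032 ≤ a1=0.159 → R1 fires; P=3 D=4 X=7
Draw 3: a1=0.159, a2=5.820, a3=1.155, a0=7.134; τ=−ln(0.8065)/7.134=0.030 → t=0.646; u2·a0=0.9381·7.134=6.692; a1+a2=5.979 < 6.692 ≤ a1+…+a3=7.134 → R3 fires; P=2 D=6 X=6
Draw 4: a1=0.106, a2=5.820, a3=0.660, a0=6.586; τ=−ln(0.1573)/6.586=0.281 → t=0.927; u2·a0=0.8381·6.586=5.520; a1=0.106 < 5.520 ≤ a1+a2=5.926 → R2 fires; P=2 D=5 X=8
Draw 5: a1=0.106, a2=4.850, a3=0.880, a0=5.836; τ=−ln(0.7826)/5.836=0.042 → t=0.969; u2·a0=0.7154·5.836=4.175; a1=0.106 < 4.175 ≤ a1+a2=4.956 → R2 fires; P=2 D=4 X=10
Draw 6: a1=0.106, a2=3.880, a3=1.100, a0=5.086; τ=−ln(0.4225)/5.086=0.169 → t=1.138; u2·a0=0.5713·5.086=2.906; a1=0.106 < 2.906 ≤ a1+a2=3.986 → R2 fires; P=2 D=3 X=12
Draw 7: a1=0.106, a2=2.910, a3=1.320, a0=4.336; τ=−ln(0.0478)/4.336=0.701 → t=1.840 > T=1.35: stop.
Read off X at T=1.35: 12

X at T = 12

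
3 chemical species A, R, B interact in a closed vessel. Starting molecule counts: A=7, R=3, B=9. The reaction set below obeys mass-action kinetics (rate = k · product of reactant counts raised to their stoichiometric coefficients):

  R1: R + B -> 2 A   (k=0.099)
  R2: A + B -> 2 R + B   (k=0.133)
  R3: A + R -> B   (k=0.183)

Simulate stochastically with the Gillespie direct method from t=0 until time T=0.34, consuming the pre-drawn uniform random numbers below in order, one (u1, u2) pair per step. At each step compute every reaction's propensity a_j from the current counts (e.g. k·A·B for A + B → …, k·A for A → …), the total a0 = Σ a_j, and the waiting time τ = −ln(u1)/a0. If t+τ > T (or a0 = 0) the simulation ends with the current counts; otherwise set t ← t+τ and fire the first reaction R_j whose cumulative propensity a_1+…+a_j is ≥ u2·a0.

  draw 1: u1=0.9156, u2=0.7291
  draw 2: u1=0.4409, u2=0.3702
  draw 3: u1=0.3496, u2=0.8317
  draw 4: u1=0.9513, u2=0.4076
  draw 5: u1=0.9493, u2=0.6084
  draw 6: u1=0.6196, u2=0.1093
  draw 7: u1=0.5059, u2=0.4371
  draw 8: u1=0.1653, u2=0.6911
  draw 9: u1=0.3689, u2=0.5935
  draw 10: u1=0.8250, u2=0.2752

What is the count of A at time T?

A at T = 4

t=0.000: A=7 R=3 B=9
Draw 1: a1=2.673, a2=8.379, a3=3.843, a0=14.895; τ=−ln(0.9156)/14.895=0.006 → t=0.006; u2·a0=0.7291·14.895=10.860; a1=2.673 < 10.860 ≤ a1+a2=11.052 → R2 fires; A=6 R=5 B=9
Draw 2: a1=4.455, a2=7.182, a3=5.490, a0=17.127; τ=−ln(0.4409)/17.127=0.048 → t=0.054; u2·a0=0.3702·17.127=6.340; a1=4.455 < 6.340 ≤ a1+a2=11.637 → R2 fires; A=5 R=7 B=9
Draw 3: a1=6.237, a2=5.985, a3=6.405, a0=18.627; τ=−ln(0.3496)/18.627=0.056 → t=0.110; u2·a0=0.8317·18.627=15.492; a1+a2=12.222 < 15.492 ≤ a1+…+a3=18.627 → R3 fires; A=4 R=6 B=10
Draw 4: a1=5.940, a2=5.320, a3=4.392, a0=15.652; τ=−ln(0.9513)/15.652=0.003 → t=0.113; u2·a0=0.4076·15.652=6.380; a1=5.940 < 6.380 ≤ a1+a2=11.260 → R2 fires; A=3 R=8 B=10
Draw 5: a1=7.920, a2=3.990, a3=4.392, a0=16.302; τ=−ln(0.9493)/16.302=0.003 → t=0.117; u2·a0=0.6084·16.302=9.918; a1=7.920 < 9.918 ≤ a1+a2=11.910 → R2 fires; A=2 R=10 B=10
Draw 6: a1=9.900, a2=2.660, a3=3.660, a0=16.220; τ=−ln(0.6196)/16.220=0.030 → t=0.146; u2·a0=0.1093·16.220=1.773 ≤ a1=9.900 → R1 fires; A=4 R=9 B=9
Draw 7: a1=8.019, a2=4.788, a3=6.588, a0=19.395; τ=−ln(0.5059)/19.395=0.035 → t=0.181; u2·a0=0.4371·19.395=8.478; a1=8.019 < 8.478 ≤ a1+a2=12.807 → R2 fires; A=3 R=11 B=9
Draw 8: a1=9.801, a2=3.591, a3=6.039, a0=19.431; τ=−ln(0.1653)/19.431=0.093 → t=0.274; u2·a0=0.6911·19.431=13.429; a1+a2=13.392 < 13.429 ≤ a1+…+a3=19.431 → R3 fires; A=2 R=10 B=10
Draw 9: a1=9.900, a2=2.660, a3=3.660, a0=16.220; τ=−ln(0.3689)/16.220=0.061 → t=0.335; u2·a0=0.5935·16.220=9.627 ≤ a1=9.900 → R1 fires; A=4 R=9 B=9
Draw 10: a1=8.019, a2=4.788, a3=6.588, a0=19.395; τ=−ln(0.8250)/19.395=0.010 → t=0.345 > T=0.34: stop.
Read off A at T=0.34: 4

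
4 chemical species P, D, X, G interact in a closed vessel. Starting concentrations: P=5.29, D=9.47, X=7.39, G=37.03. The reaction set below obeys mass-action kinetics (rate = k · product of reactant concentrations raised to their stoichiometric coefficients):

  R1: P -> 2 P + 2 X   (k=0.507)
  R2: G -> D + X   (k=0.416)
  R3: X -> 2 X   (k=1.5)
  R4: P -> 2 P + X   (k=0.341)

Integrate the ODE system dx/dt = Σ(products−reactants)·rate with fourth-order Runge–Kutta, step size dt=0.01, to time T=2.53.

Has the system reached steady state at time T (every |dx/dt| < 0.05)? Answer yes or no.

RK4 with dt=0.01: 253 steps to T=2.53. Trajectory (selected grid times):
t=0.00: P=5.29 D=9.47 X=7.39 G=37.03
t=0.28: P=6.71 D=13.54 X=19.12 G=32.96
t=0.56: P=8.51 D=17.17 X=37.16 G=29.33
t=0.84: P=10.78 D=20.39 X=65.07 G=26.11
t=1.12: P=13.68 D=23.26 X=108.31 G=23.24
t=1.41: P=17.49 D=25.90 X=178.23 G=20.60
t=1.69: P=22.17 D=28.17 X=283.31 G=18.33
t=1.97: P=28.12 D=30.18 X=445.40 G=16.32
t=2.25: P=35.65 D=31.98 X=694.97 G=14.52
t=2.53: P=45.21 D=33.57 X=1078.52 G=12.93
Rates at T: R1=22.9201, R2=5.3773, R3=1617.7838, R4=15.4157
dx/dt at T (Σ net stoichiometry × rate): P=+38.3358, D=+5.3773, X=+1684.4170, G=-5.3773
Largest |dx/dt| is |+1684.4170| (X) ≥ 0.05 → not steady.

Steady state at T: no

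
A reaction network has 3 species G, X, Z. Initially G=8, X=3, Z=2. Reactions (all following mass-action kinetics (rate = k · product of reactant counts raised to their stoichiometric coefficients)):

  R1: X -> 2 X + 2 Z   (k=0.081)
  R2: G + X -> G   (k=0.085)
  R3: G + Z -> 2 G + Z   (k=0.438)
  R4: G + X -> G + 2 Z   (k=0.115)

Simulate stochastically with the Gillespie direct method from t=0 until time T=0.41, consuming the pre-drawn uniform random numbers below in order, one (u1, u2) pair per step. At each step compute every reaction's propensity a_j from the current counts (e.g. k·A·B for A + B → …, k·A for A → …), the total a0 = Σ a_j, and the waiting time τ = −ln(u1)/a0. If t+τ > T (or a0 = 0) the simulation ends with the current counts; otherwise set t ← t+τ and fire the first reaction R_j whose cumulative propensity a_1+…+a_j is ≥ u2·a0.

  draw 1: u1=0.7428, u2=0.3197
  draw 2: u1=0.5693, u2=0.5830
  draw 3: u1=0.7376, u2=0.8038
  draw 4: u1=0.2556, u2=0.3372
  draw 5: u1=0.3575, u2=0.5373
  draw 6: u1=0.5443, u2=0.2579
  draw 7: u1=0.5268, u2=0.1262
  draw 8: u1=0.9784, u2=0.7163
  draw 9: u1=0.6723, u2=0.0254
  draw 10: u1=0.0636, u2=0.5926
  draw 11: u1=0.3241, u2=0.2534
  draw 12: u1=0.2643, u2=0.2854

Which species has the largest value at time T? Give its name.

Dominant species at T: G

t=0.000: G=8 X=3 Z=2
Draw 1: a1=0.243, a2=2.040, a3=7.008, a4=2.760, a0=12.051; τ=−ln(0.7428)/12.051=0.025 → t=0.025; u2·a0=0.3197·12.051=3.853; a1+a2=2.283 < 3.853 ≤ a1+…+a3=9.291 → R3 fires; G=9 X=3 Z=2
Draw 2: a1=0.243, a2=2.295, a3=7.884, a4=3.105, a0=13.527; τ=−ln(0.5693)/13.527=0.042 → t=0.066; u2·a0=0.5830·13.527=7.886; a1+a2=2.538 < 7.886 ≤ a1+…+a3=10.422 → R3 fires; G=10 X=3 Z=2
Draw 3: a1=0.243, a2=2.550, a3=8.760, a4=3.450, a0=15.003; τ=−ln(0.7376)/15.003=0.020 → t=0.087; u2·a0=0.8038·15.003=12.059; a1+…+a3=11.553 < 12.059 ≤ a1+…+a4=15.003 → R4 fires; G=10 X=2 Z=4
Draw 4: a1=0.162, a2=1.700, a3=17.520, a4=2.300, a0=21.682; τ=−ln(0.2556)/21.682=0.063 → t=0.150; u2·a0=0.3372·21.682=7.311; a1+a2=1.862 < 7.311 ≤ a1+…+a3=19.382 → R3 fires; G=11 X=2 Z=4
Draw 5: a1=0.162, a2=1.870, a3=19.272, a4=2.530, a0=23.834; τ=−ln(0.3575)/23.834=0.043 → t=0.193; u2·a0=0.5373·23.834=12.806; a1+a2=2.032 < 12.806 ≤ a1+…+a3=21.304 → R3 fires; G=12 X=2 Z=4
Draw 6: a1=0.162, a2=2.040, a3=21.024, a4=2.760, a0=25.986; τ=−ln(0.5443)/25.986=0.023 → t=0.216; u2·a0=0.2579·25.986=6.702; a1+a2=2.202 < 6.702 ≤ a1+…+a3=23.226 → R3 fires; G=13 X=2 Z=4
Draw 7: a1=0.162, a2=2.210, a3=22.776, a4=2.990, a0=28.138; τ=−ln(0.5268)/28.138=0.023 → t=0.239; u2·a0=0.1262·28.138=3.551; a1+a2=2.372 < 3.551 ≤ a1+…+a3=25.148 → R3 fires; G=14 X=2 Z=4
Draw 8: a1=0.162, a2=2.380, a3=24.528, a4=3.220, a0=30.290; τ=−ln(0.9784)/30.290=0.001 → t=0.240; u2·a0=0.7163·30.290=21.697; a1+a2=2.542 < 21.697 ≤ a1+…+a3=27.070 → R3 fires; G=15 X=2 Z=4
Draw 9: a1=0.162, a2=2.550, a3=26.280, a4=3.450, a0=32.442; τ=−ln(0.6723)/32.442=0.012 → t=0.252; u2·a0=0.0254·32.442=0.824; a1=0.162 < 0.824 ≤ a1+a2=2.712 → R2 fires; G=15 X=1 Z=4
Draw 10: a1=0.081, a2=1.275, a3=26.280, a4=1.725, a0=29.361; τ=−ln(0.0636)/29.361=0.094 → t=0.346; u2·a0=0.5926·29.361=17.399; a1+a2=1.356 < 17.399 ≤ a1+…+a3=27.636 → R3 fires; G=16 X=1 Z=4
Draw 11: a1=0.081, a2=1.360, a3=28.032, a4=1.840, a0=31.313; τ=−ln(0.3241)/31.313=0.036 → t=0.382; u2·a0=0.2534·31.313=7.935; a1+a2=1.441 < 7.935 ≤ a1+…+a3=29.473 → R3 fires; G=17 X=1 Z=4
Draw 12: a1=0.081, a2=1.445, a3=29.784, a4=1.955, a0=33.265; τ=−ln(0.2643)/33.265=0.040 → t=0.422 > T=0.41: stop.
At T=0.41: G=17 X=1 Z=4; the largest is G.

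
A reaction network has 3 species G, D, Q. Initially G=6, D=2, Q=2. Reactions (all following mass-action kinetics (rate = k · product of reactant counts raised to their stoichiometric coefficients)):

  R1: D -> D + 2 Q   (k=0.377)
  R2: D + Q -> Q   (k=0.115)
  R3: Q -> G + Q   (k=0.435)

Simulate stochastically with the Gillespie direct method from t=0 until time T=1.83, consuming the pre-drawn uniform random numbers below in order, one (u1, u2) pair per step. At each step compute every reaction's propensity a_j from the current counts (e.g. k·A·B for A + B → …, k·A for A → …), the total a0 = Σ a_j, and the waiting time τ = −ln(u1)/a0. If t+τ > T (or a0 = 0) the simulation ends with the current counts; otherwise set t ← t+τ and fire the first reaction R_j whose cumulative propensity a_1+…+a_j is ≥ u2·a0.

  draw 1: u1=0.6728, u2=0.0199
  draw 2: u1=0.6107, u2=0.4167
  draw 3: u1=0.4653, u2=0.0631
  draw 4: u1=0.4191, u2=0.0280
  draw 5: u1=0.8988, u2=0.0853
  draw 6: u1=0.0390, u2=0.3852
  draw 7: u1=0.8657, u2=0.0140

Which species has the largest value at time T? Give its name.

Dominant species at T: Q

t=0.000: G=6 D=2 Q=2
Draw 1: a1=0.754, a2=0.460, a3=0.870, a0=2.084; τ=−ln(0.6728)/2.084=0.190 → t=0.190; u2·a0=0.0199·2.084=0.041 ≤ a1=0.754 → R1 fires; G=6 D=2 Q=4
Draw 2: a1=0.754, a2=0.920, a3=1.740, a0=3.414; τ=−ln(0.6107)/3.414=0.144 → t=0.335; u2·a0=0.4167·3.414=1.423; a1=0.754 < 1.423 ≤ a1+a2=1.674 → R2 fires; G=6 D=1 Q=4
Draw 3: a1=0.377, a2=0.460, a3=1.740, a0=2.577; τ=−ln(0.4653)/2.577=0.297 → t=0.632; u2·a0=0.0631·2.577=0.163 ≤ a1=0.377 → R1 fires; G=6 D=1 Q=6
Draw 4: a1=0.377, a2=0.690, a3=2.610, a0=3.677; τ=−ln(0.4191)/3.677=0.237 → t=0.868; u2·a0=0.0280·3.677=0.103 ≤ a1=0.377 → R1 fires; G=6 D=1 Q=8
Draw 5: a1=0.377, a2=0.920, a3=3.480, a0=4.777; τ=−ln(0.8988)/4.777=0.022 → t=0.890; u2·a0=0.0853·4.777=0.407; a1=0.377 < 0.407 ≤ a1+a2=1.297 → R2 fires; G=6 D=0 Q=8
Draw 6: a1=0.000, a2=0.000, a3=3.480, a0=3.480; τ=−ln(0.0390)/3.480=0.932 → t=1.823; u2·a0=0.3852·3.480=1.340; a1+a2=0.000 < 1.340 ≤ a1+…+a3=3.480 → R3 fires; G=7 D=0 Q=8
Draw 7: a1=0.000, a2=0.000, a3=3.480, a0=3.480; τ=−ln(0.8657)/3.480=0.041 → t=1.864 > T=1.83: stop.
At T=1.83: G=7 D=0 Q=8; the largest is Q.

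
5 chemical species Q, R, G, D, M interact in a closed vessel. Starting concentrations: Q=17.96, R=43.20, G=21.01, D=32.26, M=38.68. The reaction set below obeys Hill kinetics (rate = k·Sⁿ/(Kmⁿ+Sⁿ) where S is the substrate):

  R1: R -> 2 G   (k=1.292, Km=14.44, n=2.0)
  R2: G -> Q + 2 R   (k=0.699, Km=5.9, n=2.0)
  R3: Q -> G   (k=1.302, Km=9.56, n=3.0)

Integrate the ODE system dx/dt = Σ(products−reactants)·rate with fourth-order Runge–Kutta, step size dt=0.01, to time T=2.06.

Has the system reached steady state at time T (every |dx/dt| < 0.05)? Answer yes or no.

RK4 with dt=0.01: 206 steps to T=2.06. Trajectory (selected grid times):
t=0.00: Q=17.96 R=43.20 G=21.01 D=32.26 M=38.68
t=0.23: Q=17.85 R=43.23 G=21.66 D=32.26 M=38.68
t=0.46: Q=17.74 R=43.26 G=22.30 D=32.26 M=38.68
t=0.69: Q=17.63 R=43.30 G=22.94 D=32.26 M=38.68
t=0.92: Q=17.53 R=43.33 G=23.58 D=32.26 M=38.68
t=1.14: Q=17.42 R=43.37 G=24.20 D=32.26 M=38.68
t=1.37: Q=17.32 R=43.40 G=24.84 D=32.26 M=38.68
t=1.60: Q=17.22 R=43.44 G=25.48 D=32.26 M=38.68
t=1.83: Q=17.11 R=43.48 G=26.11 D=32.26 M=38.68
t=2.06: Q=17.01 R=43.52 G=26.75 D=32.26 M=38.68
Rates at T: R1=1.1638, R2=0.6666, R3=1.1058
dx/dt at T (Σ net stoichiometry × rate): Q=-0.4392, R=+0.1693, G=+2.7669, D=+0.0000, M=+0.0000
Largest |dx/dt| is |+2.7669| (G) ≥ 0.05 → not steady.

Steady state at T: no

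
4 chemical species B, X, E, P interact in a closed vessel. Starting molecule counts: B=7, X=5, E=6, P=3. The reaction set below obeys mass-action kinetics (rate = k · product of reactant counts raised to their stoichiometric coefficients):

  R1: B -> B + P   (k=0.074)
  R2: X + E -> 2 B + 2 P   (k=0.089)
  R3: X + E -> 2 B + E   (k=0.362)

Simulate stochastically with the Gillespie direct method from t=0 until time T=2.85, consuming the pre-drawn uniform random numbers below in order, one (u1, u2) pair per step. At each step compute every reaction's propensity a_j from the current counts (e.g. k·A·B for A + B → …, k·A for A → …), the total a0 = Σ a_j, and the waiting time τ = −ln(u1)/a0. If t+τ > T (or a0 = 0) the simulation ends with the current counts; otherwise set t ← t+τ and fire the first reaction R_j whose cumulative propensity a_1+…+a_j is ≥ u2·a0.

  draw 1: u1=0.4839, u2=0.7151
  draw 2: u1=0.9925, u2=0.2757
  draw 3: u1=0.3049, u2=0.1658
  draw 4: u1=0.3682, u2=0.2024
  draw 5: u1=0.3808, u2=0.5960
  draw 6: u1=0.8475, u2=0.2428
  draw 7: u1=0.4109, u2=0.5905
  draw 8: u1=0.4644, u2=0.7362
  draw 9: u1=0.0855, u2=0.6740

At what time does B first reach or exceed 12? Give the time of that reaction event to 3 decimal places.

t=0.000: B=7 X=5 E=6 P=3
Draw 1: a1=0.518, a2=2.670, a3=10.860, a0=14.048; τ=−ln(0.4839)/14.048=0.052 → t=0.052; u2·a0=0.7151·14.048=10.046; a1+a2=3.188 < 10.046 ≤ a1+…+a3=14.048 → R3 fires; B=9 X=4 E=6 P=3
Draw 2: a1=0.666, a2=2.136, a3=8.688, a0=11.490; τ=−ln(0.9925)/11.490=0.001 → t=0.052; u2·a0=0.2757·11.490=3.168; a1+a2=2.802 < 3.168 ≤ a1+…+a3=11.490 → R3 fires; B=11 X=3 E=6 P=3
Draw 3: a1=0.814, a2=1.602, a3=6.516, a0=8.932; τ=−ln(0.3049)/8.932=0.133 → t=0.185; u2·a0=0.1658·8.932=1.481; a1=0.814 < 1.481 ≤ a1+a2=2.416 → R2 fires; B=13 X=2 E=5 P=5
Draw 4: a1=0.962, a2=0.890, a3=3.620, a0=5.472; τ=−ln(0.3682)/5.472=0.183 → t=0.368; u2·a0=0.2024·5.472=1.108; a1=0.962 < 1.108 ≤ a1+a2=1.852 → R2 fires; B=15 X=1 E=4 P=7
Draw 5: a1=1.110, a2=0.356, a3=1.448, a0=2.914; τ=−ln(0.3808)/2.914=0.331 → t=0.699; u2·a0=0.5960·2.914=1.737; a1+a2=1.466 < 1.737 ≤ a1+…+a3=2.914 → R3 fires; B=17 X=0 E=4 P=7
Draw 6: a1=1.258, a2=0.000, a3=0.000, a0=1.258; τ=−ln(0.8475)/1.258=0.132 → t=0.831; u2·a0=0.2428·1.258=0.305 ≤ a1=1.258 → R1 fires; B=17 X=0 E=4 P=8
Draw 7: a1=1.258, a2=0.000, a3=0.000, a0=1.258; τ=−ln(0.4109)/1.258=0.707 → t=1.538; u2·a0=0.5905·1.258=0.743 ≤ a1=1.258 → R1 fires; B=17 X=0 E=4 P=9
Draw 8: a1=1.258, a2=0.000, a3=0.000, a0=1.258; τ=−ln(0.4644)/1.258=0.610 → t=2.147; u2·a0=0.7362·1.258=0.926 ≤ a1=1.258 → R1 fires; B=17 X=0 E=4 P=10
Draw 9: a1=1.258, a2=0.000, a3=0.000, a0=1.258; τ=−ln(0.0855)/1.258=1.955 → t=4.102 > T=2.85: stop.
B first becomes ≥ 12 when it reaches 13 at the event at t=0.185.

Threshold first reached at t = 0.185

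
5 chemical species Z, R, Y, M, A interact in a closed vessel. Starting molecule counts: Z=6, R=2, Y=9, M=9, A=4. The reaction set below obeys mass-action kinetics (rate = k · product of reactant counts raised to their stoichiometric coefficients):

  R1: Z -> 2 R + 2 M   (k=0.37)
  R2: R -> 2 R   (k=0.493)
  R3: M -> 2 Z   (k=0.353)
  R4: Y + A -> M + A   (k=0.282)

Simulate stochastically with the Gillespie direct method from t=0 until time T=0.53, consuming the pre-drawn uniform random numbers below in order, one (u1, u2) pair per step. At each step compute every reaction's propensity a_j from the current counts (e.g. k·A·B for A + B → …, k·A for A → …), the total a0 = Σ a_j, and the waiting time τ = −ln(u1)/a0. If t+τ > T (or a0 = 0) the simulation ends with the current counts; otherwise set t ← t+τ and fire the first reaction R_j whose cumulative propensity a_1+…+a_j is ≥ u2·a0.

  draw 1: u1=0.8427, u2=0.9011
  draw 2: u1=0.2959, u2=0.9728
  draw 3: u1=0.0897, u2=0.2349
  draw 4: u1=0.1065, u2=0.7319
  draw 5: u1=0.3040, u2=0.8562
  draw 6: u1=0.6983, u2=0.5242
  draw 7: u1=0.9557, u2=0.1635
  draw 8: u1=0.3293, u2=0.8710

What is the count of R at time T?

t=0.000: Z=6 R=2 Y=9 M=9 A=4
Draw 1: a1=2.220, a2=0.986, a3=3.177, a4=10.152, a0=16.535; τ=−ln(0.8427)/16.535=0.010 → t=0.010; u2·a0=0.9011·16.535=14.900; a1+…+a3=6.383 < 14.900 ≤ a1+…+a4=16.535 → R4 fires; Z=6 R=2 Y=8 M=10 A=4
Draw 2: a1=2.220, a2=0.986, a3=3.530, a4=9.024, a0=15.760; τ=−ln(0.2959)/15.760=0.077 → t=0.088; u2·a0=0.9728·15.760=15.331; a1+…+a3=6.736 < 15.331 ≤ a1+…+a4=15.760 → R4 fires; Z=6 R=2 Y=7 M=11 A=4
Draw 3: a1=2.220, a2=0.986, a3=3.883, a4=7.896, a0=14.985; τ=−ln(0.0897)/14.985=0.161 → t=0.249; u2·a0=0.2349·14.985=3.520; a1+a2=3.206 < 3.520 ≤ a1+…+a3=7.089 → R3 fires; Z=8 R=2 Y=7 M=10 A=4
Draw 4: a1=2.960, a2=0.986, a3=3.530, a4=7.896, a0=15.372; τ=−ln(0.1065)/15.372=0.146 → t=0.394; u2·a0=0.7319·15.372=11.251; a1+…+a3=7.476 < 11.251 ≤ a1+…+a4=15.372 → R4 fires; Z=8 R=2 Y=6 M=11 A=4
Draw 5: a1=2.960, a2=0.986, a3=3.883, a4=6.768, a0=14.597; τ=−ln(0.3040)/14.597=0.082 → t=0.476; u2·a0=0.8562·14.597=12.498; a1+…+a3=7.829 < 12.498 ≤ a1+…+a4=14.597 → R4 fires; Z=8 R=2 Y=5 M=12 A=4
Draw 6: a1=2.960, a2=0.986, a3=4.236, a4=5.640, a0=13.822; τ=−ln(0.6983)/13.822=0.026 → t=0.502; u2·a0=0.5242·13.822=7.245; a1+a2=3.946 < 7.245 ≤ a1+…+a3=8.182 → R3 fires; Z=10 R=2 Y=5 M=11 A=4
Draw 7: a1=3.700, a2=0.986, a3=3.883, a4=5.640, a0=14.209; τ=−ln(0.9557)/14.209=0.003 → t=0.505; u2·a0=0.1635·14.209=2.323 ≤ a1=3.700 → R1 fires; Z=9 R=4 Y=5 M=13 A=4
Draw 8: a1=3.330, a2=1.972, a3=4.589, a4=5.640, a0=15.531; τ=−ln(0.3293)/15.531=0.072 → t=0.576 > T=0.53: stop.
Read off R at T=0.53: 4

R at T = 4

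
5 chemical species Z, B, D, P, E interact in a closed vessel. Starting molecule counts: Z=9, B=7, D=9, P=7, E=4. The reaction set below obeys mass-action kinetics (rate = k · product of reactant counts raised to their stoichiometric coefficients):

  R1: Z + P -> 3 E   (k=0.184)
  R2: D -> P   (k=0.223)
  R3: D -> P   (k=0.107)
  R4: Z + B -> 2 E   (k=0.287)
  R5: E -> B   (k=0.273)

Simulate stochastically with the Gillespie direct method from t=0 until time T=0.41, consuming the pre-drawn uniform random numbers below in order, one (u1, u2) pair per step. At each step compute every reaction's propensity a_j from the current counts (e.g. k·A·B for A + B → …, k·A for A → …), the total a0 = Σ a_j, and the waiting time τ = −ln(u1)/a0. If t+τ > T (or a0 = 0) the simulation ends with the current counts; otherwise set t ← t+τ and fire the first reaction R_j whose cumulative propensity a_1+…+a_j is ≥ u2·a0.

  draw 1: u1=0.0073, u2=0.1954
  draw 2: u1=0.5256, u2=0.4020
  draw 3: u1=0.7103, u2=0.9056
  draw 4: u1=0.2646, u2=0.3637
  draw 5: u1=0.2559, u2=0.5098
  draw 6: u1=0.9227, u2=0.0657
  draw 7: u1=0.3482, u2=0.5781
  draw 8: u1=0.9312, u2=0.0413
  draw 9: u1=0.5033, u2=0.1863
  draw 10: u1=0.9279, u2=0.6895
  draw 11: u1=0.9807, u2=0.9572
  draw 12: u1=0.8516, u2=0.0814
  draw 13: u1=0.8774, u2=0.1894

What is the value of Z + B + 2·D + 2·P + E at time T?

Value at T = 52

Check how each reaction changes W = Z + B + 2·D + 2·P + E (weight of products minus weight of reactants):
R1: Z + P -> 3 E: (1·3) − (1·1 + 2·1) = 3 − 3 = 0
R2: D -> P: (2·1) − (2·1) = 2 − 2 = 0
R3: D -> P: (2·1) − (2·1) = 2 − 2 = 0
R4: Z + B -> 2 E: (1·2) − (1·1 + 1·1) = 2 − 2 = 0
R5: E -> B: (1·1) − (1·1) = 1 − 1 = 0
Every reaction leaves W unchanged, so W is conserved and no simulation is needed: W(T) = W(0) = 9 + 7 + 2·9 + 2·7 + 4 = 52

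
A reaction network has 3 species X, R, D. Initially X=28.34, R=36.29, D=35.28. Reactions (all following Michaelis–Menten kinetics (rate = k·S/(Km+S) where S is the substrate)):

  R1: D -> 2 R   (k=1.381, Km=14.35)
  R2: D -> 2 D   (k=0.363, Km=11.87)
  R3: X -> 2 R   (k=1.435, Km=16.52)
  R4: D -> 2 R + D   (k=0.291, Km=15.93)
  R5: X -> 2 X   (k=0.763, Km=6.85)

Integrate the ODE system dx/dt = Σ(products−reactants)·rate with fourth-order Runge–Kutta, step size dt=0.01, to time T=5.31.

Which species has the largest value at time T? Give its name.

Dominant species at T: R

RK4 with dt=0.01: 531 steps to T=5.31. Trajectory (selected grid times):
t=0.00: X=28.34 R=36.29 D=35.28
t=0.59: X=28.17 R=38.75 D=34.86
t=1.18: X=28.00 R=41.20 D=34.45
t=1.77: X=27.83 R=43.65 D=34.03
t=2.36: X=27.66 R=46.09 D=33.62
t=2.95: X=27.49 R=48.52 D=33.20
t=3.54: X=27.32 R=50.95 D=32.79
t=4.13: X=27.15 R=53.36 D=32.39
t=4.72: X=26.99 R=55.77 D=31.98
t=5.31: X=26.82 R=58.17 D=31.57
At T=5.31: X=26.82 R=58.17 D=31.57; the largest is R.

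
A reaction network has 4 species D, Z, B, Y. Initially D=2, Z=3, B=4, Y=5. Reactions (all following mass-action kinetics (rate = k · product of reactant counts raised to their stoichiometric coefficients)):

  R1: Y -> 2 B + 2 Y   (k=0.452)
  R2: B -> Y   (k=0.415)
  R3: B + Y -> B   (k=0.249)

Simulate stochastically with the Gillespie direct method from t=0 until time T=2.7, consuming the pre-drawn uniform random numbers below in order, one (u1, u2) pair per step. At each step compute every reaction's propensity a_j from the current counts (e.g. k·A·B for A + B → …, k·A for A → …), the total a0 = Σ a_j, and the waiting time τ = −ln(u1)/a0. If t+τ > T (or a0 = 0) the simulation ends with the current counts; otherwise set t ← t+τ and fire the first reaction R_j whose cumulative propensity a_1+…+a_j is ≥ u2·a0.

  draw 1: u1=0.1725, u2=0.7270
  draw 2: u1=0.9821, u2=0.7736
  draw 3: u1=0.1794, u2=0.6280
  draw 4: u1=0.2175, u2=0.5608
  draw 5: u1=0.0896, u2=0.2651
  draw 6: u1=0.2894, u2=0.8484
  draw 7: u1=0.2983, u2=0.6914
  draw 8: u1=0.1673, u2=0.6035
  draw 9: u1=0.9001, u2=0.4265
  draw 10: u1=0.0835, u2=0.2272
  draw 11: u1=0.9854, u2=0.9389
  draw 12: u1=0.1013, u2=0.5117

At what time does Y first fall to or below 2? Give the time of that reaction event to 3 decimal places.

t=0.000: D=2 Z=3 B=4 Y=5
Draw 1: a1=2.260, a2=1.660, a3=4.980, a0=8.900; τ=−ln(0.1725)/8.900=0.197 → t=0.197; u2·a0=0.7270·8.900=6.470; a1+a2=3.920 < 6.470 ≤ a1+…+a3=8.900 → R3 fires; D=2 Z=3 B=4 Y=4
Draw 2: a1=1.808, a2=1.660, a3=3.984, a0=7.452; τ=−ln(0.9821)/7.452=0.002 → t=0.200; u2·a0=0.7736·7.452=5.765; a1+a2=3.468 < 5.765 ≤ a1+…+a3=7.452 → R3 fires; D=2 Z=3 B=4 Y=3
Draw 3: a1=1.356, a2=1.660, a3=2.988, a0=6.004; τ=−ln(0.1794)/6.004=0.286 → t=0.486; u2·a0=0.6280·6.004=3.771; a1+a2=3.016 < 3.771 ≤ a1+…+a3=6.004 → R3 fires; D=2 Z=3 B=4 Y=2
Draw 4: a1=0.904, a2=1.660, a3=1.992, a0=4.556; τ=−ln(0.2175)/4.556=0.335 → t=0.821; u2·a0=0.5608·4.556=2.555; a1=0.904 < 2.555 ≤ a1+a2=2.564 → R2 fires; D=2 Z=3 B=3 Y=3
Draw 5: a1=1.356, a2=1.245, a3=2.241, a0=4.842; τ=−ln(0.0896)/4.842=0.498 → t=1.319; u2·a0=0.2651·4.842=1.284 ≤ a1=1.356 → R1 fires; D=2 Z=3 B=5 Y=4
Draw 6: a1=1.808, a2=2.075, a3=4.980, a0=8.863; τ=−ln(0.2894)/8.863=0.140 → t=1.459; u2·a0=0.8484·8.863=7.519; a1+a2=3.883 < 7.519 ≤ a1+…+a3=8.863 → R3 fires; D=2 Z=3 B=5 Y=3
Draw 7: a1=1.356, a2=2.075, a3=3.735, a0=7.166; τ=−ln(0.2983)/7.166=0.169 → t=1.628; u2·a0=0.6914·7.166=4.955; a1+a2=3.431 < 4.955 ≤ a1+…+a3=7.166 → R3 fires; D=2 Z=3 B=5 Y=2
Draw 8: a1=0.904, a2=2.075, a3=2.490, a0=5.469; τ=−ln(0.1673)/5.469=0.327 → t=1.955; u2·a0=0.6035·5.469=3.301; a1+a2=2.979 < 3.301 ≤ a1+…+a3=5.469 → R3 fires; D=2 Z=3 B=5 Y=1
Draw 9: a1=0.452, a2=2.075, a3=1.245, a0=3.772; τ=−ln(0.9001)/3.772=0.028 → t=1.983; u2·a0=0.4265·3.772=1.609; a1=0.452 < 1.609 ≤ a1+a2=2.527 → R2 fires; D=2 Z=3 B=4 Y=2
Draw 10: a1=0.904, a2=1.660, a3=1.992, a0=4.556; τ=−ln(0.0835)/4.556=0.545 → t=2.528; u2·a0=0.2272·4.556=1.035; a1=0.904 < 1.035 ≤ a1+a2=2.564 → R2 fires; D=2 Z=3 B=3 Y=3
Draw 11: a1=1.356, a2=1.245, a3=2.241, a0=4.842; τ=−ln(0.9854)/4.842=0.003 → t=2.531; u2·a0=0.9389·4.842=4.546; a1+a2=2.601 < 4.546 ≤ a1+…+a3=4.842 → R3 fires; D=2 Z=3 B=3 Y=2
Draw 12: a1=0.904, a2=1.245, a3=1.494, a0=3.643; τ=−ln(0.1013)/3.643=0.629 → t=3.159 > T=2.7: stop.
Y first becomes ≤ 2 when it reaches 2 at the event at t=0.486.

Threshold first reached at t = 0.486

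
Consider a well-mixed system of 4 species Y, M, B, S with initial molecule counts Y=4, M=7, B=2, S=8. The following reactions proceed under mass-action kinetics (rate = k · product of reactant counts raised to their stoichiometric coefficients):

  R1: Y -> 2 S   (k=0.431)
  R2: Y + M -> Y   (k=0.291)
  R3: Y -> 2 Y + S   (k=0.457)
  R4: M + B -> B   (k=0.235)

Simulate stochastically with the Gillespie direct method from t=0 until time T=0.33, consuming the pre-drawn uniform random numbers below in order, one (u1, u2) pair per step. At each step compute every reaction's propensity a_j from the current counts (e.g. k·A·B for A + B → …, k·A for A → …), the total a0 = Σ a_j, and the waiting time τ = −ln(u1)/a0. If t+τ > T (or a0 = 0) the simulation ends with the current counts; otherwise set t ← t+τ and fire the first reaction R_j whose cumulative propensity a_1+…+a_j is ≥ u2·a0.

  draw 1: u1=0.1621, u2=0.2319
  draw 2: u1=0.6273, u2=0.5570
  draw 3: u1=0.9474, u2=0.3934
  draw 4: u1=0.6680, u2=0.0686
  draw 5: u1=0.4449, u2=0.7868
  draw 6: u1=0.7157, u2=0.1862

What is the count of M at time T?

t=0.000: Y=4 M=7 B=2 S=8
Draw 1: a1=1.724, a2=8.148, a3=1.828, a4=3.290, a0=14.990; τ=−ln(0.1621)/14.990=0.121 → t=0.121; u2·a0=0.2319·14.990=3.476; a1=1.724 < 3.476 ≤ a1+a2=9.872 → R2 fires; Y=4 M=6 B=2 S=8
Draw 2: a1=1.724, a2=6.984, a3=1.828, a4=2.820, a0=13.356; τ=−ln(0.6273)/13.356=0.035 → t=0.156; u2·a0=0.5570·13.356=7.439; a1=1.724 < 7.439 ≤ a1+a2=8.708 → R2 fires; Y=4 M=5 B=2 S=8
Draw 3: a1=1.724, a2=5.820, a3=1.828, a4=2.350, a0=11.722; τ=−ln(0.9474)/11.722=0.005 → t=0.161; u2·a0=0.3934·11.722=4.611; a1=1.724 < 4.611 ≤ a1+a2=7.544 → R2 fires; Y=4 M=4 B=2 S=8
Draw 4: a1=1.724, a2=4.656, a3=1.828, a4=1.880, a0=10.088; τ=−ln(0.6680)/10.088=0.040 → t=0.201; u2·a0=0.0686·10.088=0.692 ≤ a1=1.724 → R1 fires; Y=3 M=4 B=2 S=10
Draw 5: a1=1.293, a2=3.492, a3=1.371, a4=1.880, a0=8.036; τ=−ln(0.4449)/8.036=0.101 → t=0.302; u2·a0=0.7868·8.036=6.323; a1+…+a3=6.156 < 6.323 ≤ a1+…+a4=8.036 → R4 fires; Y=3 M=3 B=2 S=10
Draw 6: a1=1.293, a2=2.619, a3=1.371, a4=1.410, a0=6.693; τ=−ln(0.7157)/6.693=0.050 → t=0.352 > T=0.33: stop.
Read off M at T=0.33: 3

M at T = 3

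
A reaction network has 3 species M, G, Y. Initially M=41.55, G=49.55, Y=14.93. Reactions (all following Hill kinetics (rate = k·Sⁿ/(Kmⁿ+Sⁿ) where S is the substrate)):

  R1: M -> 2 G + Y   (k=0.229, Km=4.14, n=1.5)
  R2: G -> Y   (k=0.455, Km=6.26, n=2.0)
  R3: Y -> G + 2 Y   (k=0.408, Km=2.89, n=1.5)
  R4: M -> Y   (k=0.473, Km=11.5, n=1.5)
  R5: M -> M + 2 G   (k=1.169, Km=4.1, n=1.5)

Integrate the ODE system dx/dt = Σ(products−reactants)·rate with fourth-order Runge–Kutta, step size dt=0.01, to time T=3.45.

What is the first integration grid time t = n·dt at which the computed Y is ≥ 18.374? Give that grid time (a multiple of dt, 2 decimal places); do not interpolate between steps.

RK4 with dt=0.01: 345 steps to T=3.45. Trajectory (selected grid times):
t=0.00: M=41.55 G=49.55 Y=14.93
t=0.38: M=41.31 G=50.55 Y=15.48
t=0.77: M=41.06 G=51.58 Y=16.05
t=1.15: M=40.82 G=52.59 Y=16.61
t=1.53: M=40.58 G=53.59 Y=17.17
t=1.92: M=40.33 G=54.62 Y=17.74
t=2.30: M=40.09 G=55.62 Y=18.29
t=2.35: M=40.06 G=55.76 Y=18.37
t=2.36: M=40.06 G=55.78 Y=18.38
t=2.68: M=39.85 G=56.63 Y=18.85
t=3.07: M=39.61 G=57.66 Y=19.42
t=3.45: M=39.37 G=58.66 Y=19.98
Y(2.35)=18.366 < 18.374 but Y(2.36)=18.381 ≥ 18.374, so the first grid time is t=2.36.

Threshold first reached at t = 2.36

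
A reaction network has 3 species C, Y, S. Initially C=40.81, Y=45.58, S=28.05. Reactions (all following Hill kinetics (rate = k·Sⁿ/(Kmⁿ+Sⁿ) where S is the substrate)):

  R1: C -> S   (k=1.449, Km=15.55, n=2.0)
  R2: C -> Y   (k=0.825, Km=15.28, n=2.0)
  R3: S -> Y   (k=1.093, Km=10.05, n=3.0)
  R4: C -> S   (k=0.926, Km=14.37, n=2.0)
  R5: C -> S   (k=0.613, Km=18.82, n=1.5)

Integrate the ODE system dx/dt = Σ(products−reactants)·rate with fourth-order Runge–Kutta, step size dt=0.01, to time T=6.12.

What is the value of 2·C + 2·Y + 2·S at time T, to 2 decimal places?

Value at T = 228.88

Check how each reaction changes W = 2·C + 2·Y + 2·S (weight of products minus weight of reactants):
R1: C -> S: (2·1) − (2·1) = 2 − 2 = 0
R2: C -> Y: (2·1) − (2·1) = 2 − 2 = 0
R3: S -> Y: (2·1) − (2·1) = 2 − 2 = 0
R4: C -> S: (2·1) − (2·1) = 2 − 2 = 0
R5: C -> S: (2·1) − (2·1) = 2 − 2 = 0
Every reaction leaves W unchanged, so W is conserved and no simulation is needed: W(T) = W(0) = 2·40.81 + 2·45.58 + 2·28.05 = 228.88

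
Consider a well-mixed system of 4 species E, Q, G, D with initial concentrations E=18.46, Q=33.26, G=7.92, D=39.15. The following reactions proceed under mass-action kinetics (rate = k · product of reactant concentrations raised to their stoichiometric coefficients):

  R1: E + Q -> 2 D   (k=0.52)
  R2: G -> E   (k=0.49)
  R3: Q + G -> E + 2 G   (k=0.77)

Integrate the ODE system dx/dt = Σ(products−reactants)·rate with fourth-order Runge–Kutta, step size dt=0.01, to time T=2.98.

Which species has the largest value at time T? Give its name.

Dominant species at T: D

RK4 with dt=0.01: 298 steps to T=2.98. Trajectory (selected grid times):
t=0.00: E=18.46 Q=33.26 G=7.92 D=39.15
t=0.33: E=24.75 Q=0.00 G=22.47 D=69.60
t=0.66: E=28.11 Q=0.00 G=19.11 D=69.60
t=0.99: E=30.96 Q=0.00 G=16.26 D=69.60
t=1.32: E=33.39 Q=0.00 G=13.83 D=69.60
t=1.66: E=35.51 Q=0.00 G=11.71 D=69.60
t=1.99: E=37.26 Q=0.00 G=9.96 D=69.60
t=2.32: E=38.75 Q=0.00 G=8.47 D=69.60
t=2.65: E=40.01 Q=0.00 G=7.21 D=69.60
t=2.98: E=41.09 Q=0.00 G=6.13 D=69.60
At T=2.98: E=41.09 Q=0.00 G=6.13 D=69.60; the largest is D.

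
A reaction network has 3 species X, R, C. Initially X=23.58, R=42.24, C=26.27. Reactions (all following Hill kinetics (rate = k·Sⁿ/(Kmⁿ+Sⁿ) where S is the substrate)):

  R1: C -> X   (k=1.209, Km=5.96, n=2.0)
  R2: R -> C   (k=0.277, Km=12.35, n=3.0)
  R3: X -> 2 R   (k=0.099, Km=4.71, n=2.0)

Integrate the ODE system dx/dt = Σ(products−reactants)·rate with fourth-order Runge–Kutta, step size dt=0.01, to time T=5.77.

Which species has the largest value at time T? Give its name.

Dominant species at T: R

RK4 with dt=0.01: 577 steps to T=5.77. Trajectory (selected grid times):
t=0.00: X=23.58 R=42.24 C=26.27
t=0.64: X=24.25 R=42.19 C=25.71
t=1.28: X=24.93 R=42.14 C=25.15
t=1.92: X=25.60 R=42.09 C=24.59
t=2.56: X=26.27 R=42.04 C=24.03
t=3.21: X=26.94 R=41.99 C=23.47
t=3.85: X=27.61 R=41.94 C=22.91
t=4.49: X=28.27 R=41.89 C=22.36
t=5.13: X=28.93 R=41.84 C=21.82
t=5.77: X=29.59 R=41.79 C=21.27
At T=5.77: X=29.59 R=41.79 C=21.27; the largest is R.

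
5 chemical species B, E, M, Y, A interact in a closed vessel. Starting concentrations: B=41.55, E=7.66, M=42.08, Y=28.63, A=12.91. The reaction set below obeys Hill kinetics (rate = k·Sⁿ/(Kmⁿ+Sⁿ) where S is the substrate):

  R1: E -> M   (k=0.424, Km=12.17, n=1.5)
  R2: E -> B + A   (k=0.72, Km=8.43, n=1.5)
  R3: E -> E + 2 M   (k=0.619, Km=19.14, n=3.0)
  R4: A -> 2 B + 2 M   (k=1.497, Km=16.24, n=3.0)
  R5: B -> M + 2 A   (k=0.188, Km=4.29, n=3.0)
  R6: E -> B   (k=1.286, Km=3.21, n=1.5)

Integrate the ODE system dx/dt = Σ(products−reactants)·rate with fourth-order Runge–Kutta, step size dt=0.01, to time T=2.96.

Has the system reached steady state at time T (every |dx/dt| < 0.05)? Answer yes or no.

RK4 with dt=0.01: 296 steps to T=2.96. Trajectory (selected grid times):
t=0.00: B=41.55 E=7.66 M=42.08 Y=28.63 A=12.91
t=0.33: B=42.26 E=7.18 M=42.54 Y=28.63 A=12.98
t=0.66: B=42.96 E=6.71 M=43.00 Y=28.63 A=13.03
t=0.99: B=43.64 E=6.26 M=43.45 Y=28.63 A=13.08
t=1.32: B=44.32 E=5.83 M=43.91 Y=28.63 A=13.13
t=1.64: B=44.96 E=5.43 M=44.34 Y=28.63 A=13.16
t=1.97: B=45.60 E=5.03 M=44.78 Y=28.63 A=13.19
t=2.30: B=46.23 E=4.66 M=45.23 Y=28.63 A=13.22
t=2.63: B=46.85 E=4.30 M=45.67 Y=28.63 A=13.23
t=2.96: B=47.45 E=3.97 M=46.10 Y=28.63 A=13.24
Rates at T: R1=0.0665, R2=0.1756, R3=0.0055, R4=0.5264, R5=0.1879, R6=0.7441
dx/dt at T (Σ net stoichiometry × rate): B=+1.7847, E=-0.9862, M=+1.3181, Y=+0.0000, A=+0.0249
Largest |dx/dt| is |+1.7847| (B) ≥ 0.05 → not steady.

Steady state at T: no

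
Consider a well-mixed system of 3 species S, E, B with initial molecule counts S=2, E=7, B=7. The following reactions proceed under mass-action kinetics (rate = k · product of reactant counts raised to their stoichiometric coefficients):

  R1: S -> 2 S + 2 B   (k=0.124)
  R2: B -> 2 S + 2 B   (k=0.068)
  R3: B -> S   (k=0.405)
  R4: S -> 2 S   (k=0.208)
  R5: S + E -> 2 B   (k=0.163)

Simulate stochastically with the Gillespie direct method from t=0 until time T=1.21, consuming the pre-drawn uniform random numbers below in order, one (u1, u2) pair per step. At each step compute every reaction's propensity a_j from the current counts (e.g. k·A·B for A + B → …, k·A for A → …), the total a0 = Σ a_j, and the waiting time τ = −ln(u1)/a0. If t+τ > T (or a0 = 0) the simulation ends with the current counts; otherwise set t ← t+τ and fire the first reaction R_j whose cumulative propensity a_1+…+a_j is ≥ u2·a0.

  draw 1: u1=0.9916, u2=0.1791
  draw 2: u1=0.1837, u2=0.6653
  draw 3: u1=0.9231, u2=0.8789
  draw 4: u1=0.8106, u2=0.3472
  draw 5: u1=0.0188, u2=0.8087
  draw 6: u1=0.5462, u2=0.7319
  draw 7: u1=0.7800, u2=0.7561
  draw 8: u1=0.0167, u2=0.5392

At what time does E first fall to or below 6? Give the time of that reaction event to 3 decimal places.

t=0.000: S=2 E=7 B=7
Draw 1: a1=0.248, a2=0.476, a3=2.835, a4=0.416, a5=2.282, a0=6.257; τ=−ln(0.9916)/6.257=0.001 → t=0.001; u2·a0=0.1791·6.257=1.121; a1+a2=0.724 < 1.121 ≤ a1+…+a3=3.559 → R3 fires; S=3 E=7 B=6
Draw 2: a1=0.372, a2=0.408, a3=2.430, a4=0.624, a5=3.423, a0=7.257; τ=−ln(0.1837)/7.257=0.233 → t=0.235; u2·a0=0.6653·7.257=4.828; a1+…+a4=3.834 < 4.828 ≤ a1+…+a5=7.257 → R5 fires; S=2 E=6 B=8
Draw 3: a1=0.248, a2=0.544, a3=3.240, a4=0.416, a5=1.956, a0=6.404; τ=−ln(0.9231)/6.404=0.012 → t=0.247; u2·a0=0.8789·6.404=5.628; a1+…+a4=4.448 < 5.628 ≤ a1+…+a5=6.404 → R5 fires; S=1 E=5 B=10
Draw 4: a1=0.124, a2=0.680, a3=4.050, a4=0.208, a5=0.815, a0=5.877; τ=−ln(0.8106)/5.877=0.036 → t=0.283; u2·a0=0.3472·5.877=2.040; a1+a2=0.804 < 2.040 ≤ a1+…+a3=4.854 → R3 fires; S=2 E=5 B=9
Draw 5: a1=0.248, a2=0.612, a3=3.645, a4=0.416, a5=1.630, a0=6.551; τ=−ln(0.0188)/6.551=0.607 → t=0.890; u2·a0=0.8087·6.551=5.298; a1+…+a4=4.921 < 5.298 ≤ a1+…+a5=6.551 → R5 fires; S=1 E=4 B=11
Draw 6: a1=0.124, a2=0.748, a3=4.455, a4=0.208, a5=0.652, a0=6.187; τ=−ln(0.5462)/6.187=0.098 → t=0.987; u2·a0=0.7319·6.187=4.528; a1+a2=0.872 < 4.528 ≤ a1+…+a3=5.327 → R3 fires; S=2 E=4 B=10
Draw 7: a1=0.248, a2=0.680, a3=4.050, a4=0.416, a5=1.304, a0=6.698; τ=−ln(0.7800)/6.698=0.037 → t=1.025; u2·a0=0.7561·6.698=5.064; a1+…+a3=4.978 < 5.064 ≤ a1+…+a4=5.394 → R4 fires; S=3 E=4 B=10
Draw 8: a1=0.372, a2=0.680, a3=4.050, a4=0.624, a5=1.956, a0=7.682; τ=−ln(0.0167)/7.682=0.533 → t=1.557 > T=1.21: stop.
E first becomes ≤ 6 when it reaches 6 at the event at t=0.235.

Threshold first reached at t = 0.235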